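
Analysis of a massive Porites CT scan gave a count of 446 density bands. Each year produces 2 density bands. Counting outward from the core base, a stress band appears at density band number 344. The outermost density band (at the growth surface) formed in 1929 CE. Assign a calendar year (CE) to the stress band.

1878 CE

The stress band sits at density band 344 from the core base, so 446 − 344 = 102 density bands formed after it.
102 density bands at 2 per year is 102 / 2 = 51 years.
Counting back 51 years from 1929 CE places the stress band in 1929 − 51 = 1878 CE.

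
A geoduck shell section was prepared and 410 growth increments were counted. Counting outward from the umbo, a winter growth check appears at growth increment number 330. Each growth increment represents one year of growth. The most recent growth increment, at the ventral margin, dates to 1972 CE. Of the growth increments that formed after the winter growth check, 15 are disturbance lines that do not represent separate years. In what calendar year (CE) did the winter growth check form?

1907 CE

410 − 330 = 80 growth increments lie beyond the winter growth check toward the ventral margin.
Removing the 15 false growth increments leaves 80 − 15 = 65 true growth increments beyond the winter growth check.
1972 − 65 = 1907 CE.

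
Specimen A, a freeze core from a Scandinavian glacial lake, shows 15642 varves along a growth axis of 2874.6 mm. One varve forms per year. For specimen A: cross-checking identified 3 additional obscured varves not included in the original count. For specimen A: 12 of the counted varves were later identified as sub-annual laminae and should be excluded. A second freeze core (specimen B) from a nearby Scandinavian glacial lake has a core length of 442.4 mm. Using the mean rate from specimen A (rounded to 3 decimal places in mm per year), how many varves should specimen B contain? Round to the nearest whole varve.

2404 varves

Specimen A: adjusted count: 15642 − 12 + 3 = 15633 varves.
A: Mean rate = 2874.6 mm / 15633 years ≈ 0.184 mm/yr.
For B, 442.4 / 0.184 = 2404.35 years ≈ 2404 varves.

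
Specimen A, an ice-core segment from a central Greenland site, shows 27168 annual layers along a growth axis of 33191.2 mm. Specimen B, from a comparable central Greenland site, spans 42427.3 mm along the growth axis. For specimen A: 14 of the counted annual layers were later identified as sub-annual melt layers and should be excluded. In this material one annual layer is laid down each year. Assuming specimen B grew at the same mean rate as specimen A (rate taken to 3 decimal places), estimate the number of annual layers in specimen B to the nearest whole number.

34720 annual layers

Specimen A: after corrections the count is 27168 − 14 = 27154 annual layers.
A: Extension rate ≈ 33191.2 / 27154 = 1.222 mm/yr.
Specimen B: 42427.3 mm / 1.222 mm per year = 34719.56 years ≈ 34720 annual layers.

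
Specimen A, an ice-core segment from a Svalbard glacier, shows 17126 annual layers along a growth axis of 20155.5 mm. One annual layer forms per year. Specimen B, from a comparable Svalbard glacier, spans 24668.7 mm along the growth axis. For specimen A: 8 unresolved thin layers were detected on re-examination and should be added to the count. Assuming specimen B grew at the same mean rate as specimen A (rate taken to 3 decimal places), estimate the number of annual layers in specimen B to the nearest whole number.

Specimen A: adjusted count: 17126 + 8 = 17134 annual layers.
A: 20155.5 mm over 17134 years gives 20155.5 / 17134 ≈ 1.176 mm/year.
Specimen B: 24668.7 mm / 1.176 mm per year = 20976.79 years ≈ 20977 annual layers.

20977 annual layers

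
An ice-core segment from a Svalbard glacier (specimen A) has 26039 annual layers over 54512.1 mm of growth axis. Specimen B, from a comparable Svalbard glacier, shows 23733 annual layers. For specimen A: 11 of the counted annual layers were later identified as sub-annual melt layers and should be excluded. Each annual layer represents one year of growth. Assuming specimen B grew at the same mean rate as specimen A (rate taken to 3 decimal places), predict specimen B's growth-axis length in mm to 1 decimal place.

Specimen A: true annual layer count = 26039 − 11 = 26028.
A: Mean rate = 54512.1 mm / 26028 years ≈ 2.094 mm/yr.
B's length ≈ 2.094 × 23733 = 49696.9 mm.

49696.9 mm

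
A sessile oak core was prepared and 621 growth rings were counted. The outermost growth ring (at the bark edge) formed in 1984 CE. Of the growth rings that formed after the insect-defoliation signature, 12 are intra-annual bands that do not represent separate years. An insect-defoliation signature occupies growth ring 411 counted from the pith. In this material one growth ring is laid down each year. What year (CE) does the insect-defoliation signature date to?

621 − 411 = 210 growth rings lie beyond the insect-defoliation signature toward the bark edge.
Removing the 12 false growth rings leaves 210 − 12 = 198 true growth rings beyond the insect-defoliation signature.
1984 − 198 = 1786 CE.

1786 CE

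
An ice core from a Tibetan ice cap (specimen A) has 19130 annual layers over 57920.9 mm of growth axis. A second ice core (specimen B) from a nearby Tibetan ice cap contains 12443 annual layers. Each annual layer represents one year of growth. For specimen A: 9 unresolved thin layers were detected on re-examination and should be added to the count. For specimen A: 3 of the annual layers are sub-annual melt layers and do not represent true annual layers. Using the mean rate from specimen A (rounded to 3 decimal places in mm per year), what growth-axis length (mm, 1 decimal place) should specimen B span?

Specimen A: adjusted count: 19130 − 3 + 9 = 19136 annual layers.
A: Mean rate = 57920.9 mm / 19136 years ≈ 3.027 mm/yr.
For B, 3.027 mm/year × 12443 years = 37665.0 mm.

37665.0 mm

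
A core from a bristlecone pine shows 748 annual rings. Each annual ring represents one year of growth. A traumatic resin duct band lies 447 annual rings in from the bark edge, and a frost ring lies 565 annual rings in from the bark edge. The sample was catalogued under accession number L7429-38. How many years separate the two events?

118 years

Separation: 565 − 447 = 118 annual rings.
At one annual ring per year, 118 years elapsed between them.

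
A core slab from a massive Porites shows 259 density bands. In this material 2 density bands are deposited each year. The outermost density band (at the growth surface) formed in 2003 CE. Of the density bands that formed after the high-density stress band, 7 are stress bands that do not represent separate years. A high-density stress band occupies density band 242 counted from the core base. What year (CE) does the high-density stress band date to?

1998 CE

259 − 242 = 17 density bands lie beyond the high-density stress band toward the growth surface.
Excluding 7 false density bands: 17 − 7 = 10.
10 density bands at 2 per year is 10 / 2 = 5 years.
The density band at the growth surface is 2003 CE, so the high-density stress band dates to 2003 − 5 = 1998 CE.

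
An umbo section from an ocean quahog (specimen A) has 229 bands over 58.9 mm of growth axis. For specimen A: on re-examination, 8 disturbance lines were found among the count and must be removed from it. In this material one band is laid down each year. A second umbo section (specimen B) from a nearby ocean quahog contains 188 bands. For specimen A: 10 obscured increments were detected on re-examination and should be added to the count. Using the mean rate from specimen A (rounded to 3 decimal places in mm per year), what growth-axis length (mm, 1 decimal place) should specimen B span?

Specimen A: adjusted count: 229 − 8 + 10 = 231 bands.
A: Extension rate ≈ 58.9 / 231 = 0.255 mm/year.
B's length ≈ 0.255 × 188 = 47.9 mm.

47.9 mm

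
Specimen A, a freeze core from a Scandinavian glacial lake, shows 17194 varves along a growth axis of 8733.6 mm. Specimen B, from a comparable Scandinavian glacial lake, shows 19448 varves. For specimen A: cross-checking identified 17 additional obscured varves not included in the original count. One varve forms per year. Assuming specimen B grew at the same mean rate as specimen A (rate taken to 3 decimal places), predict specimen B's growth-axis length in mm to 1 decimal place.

Specimen A: correcting the raw count gives 17194 + 17 = 17211 true varves.
A: Extension rate ≈ 8733.6 / 17211 = 0.507 mm/yr.
B's length ≈ 0.507 × 19448 = 9860.1 mm.

9860.1 mm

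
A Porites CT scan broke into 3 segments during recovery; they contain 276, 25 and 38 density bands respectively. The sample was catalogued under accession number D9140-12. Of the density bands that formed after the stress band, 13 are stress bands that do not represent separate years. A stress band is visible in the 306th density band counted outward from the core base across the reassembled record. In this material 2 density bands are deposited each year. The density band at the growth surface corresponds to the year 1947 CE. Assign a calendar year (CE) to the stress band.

Total density bands = 276 + 25 + 38 = 339.
339 − 306 = 33 density bands lie beyond the stress band toward the growth surface.
Excluding 13 false density bands: 33 − 13 = 20.
Dividing by 2 density bands per year: 20 / 2 = 10 years.
The density band at the growth surface is 1947 CE, so the stress band dates to 1947 − 10 = 1937 CE.

1937 CE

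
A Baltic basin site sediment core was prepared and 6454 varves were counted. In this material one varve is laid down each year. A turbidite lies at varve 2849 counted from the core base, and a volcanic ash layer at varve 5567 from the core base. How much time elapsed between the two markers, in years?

Separation: 5567 − 2849 = 2718 varves.
At one varve per year, 2718 years elapsed between them.

2718 years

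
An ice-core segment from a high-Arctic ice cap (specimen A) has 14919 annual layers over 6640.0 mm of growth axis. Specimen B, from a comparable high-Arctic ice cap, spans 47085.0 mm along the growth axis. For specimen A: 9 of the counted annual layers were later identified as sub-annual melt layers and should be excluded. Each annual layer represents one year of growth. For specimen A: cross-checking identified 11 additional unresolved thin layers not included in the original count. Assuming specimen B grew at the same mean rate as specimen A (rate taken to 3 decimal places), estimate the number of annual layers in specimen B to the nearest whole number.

105809 annual layers

Specimen A: adjusted count: 14919 − 9 + 11 = 14921 annual layers.
A: 6640.0 mm over 14921 years gives 6640.0 / 14921 ≈ 0.445 mm/year.
B spans 47085.0 / 0.445 = 105808.99 years ≈ 105809 annual layers.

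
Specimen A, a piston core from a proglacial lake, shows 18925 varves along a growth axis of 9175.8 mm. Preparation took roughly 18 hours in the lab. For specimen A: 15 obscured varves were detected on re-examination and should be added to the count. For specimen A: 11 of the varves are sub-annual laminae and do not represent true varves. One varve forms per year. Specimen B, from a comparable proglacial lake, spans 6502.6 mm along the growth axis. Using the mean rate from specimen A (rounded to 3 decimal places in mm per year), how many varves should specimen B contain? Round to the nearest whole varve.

Specimen A: true varve count = 18925 − 11 + 15 = 18929.
A: Extension rate ≈ 9175.8 / 18929 = 0.485 mm per year.
B spans 6502.6 / 0.485 = 13407.42 years ≈ 13407 varves.

13407 varves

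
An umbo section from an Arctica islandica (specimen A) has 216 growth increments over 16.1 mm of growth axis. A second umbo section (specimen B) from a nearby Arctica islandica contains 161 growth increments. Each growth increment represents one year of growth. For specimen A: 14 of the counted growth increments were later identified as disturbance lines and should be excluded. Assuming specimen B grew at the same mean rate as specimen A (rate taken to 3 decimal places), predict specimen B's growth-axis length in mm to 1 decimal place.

Specimen A: true growth increment count = 216 − 14 = 202.
A: 16.1 mm over 202 years gives 16.1 / 202 ≈ 0.080 mm/year.
Length of B = 0.080 × 161 = 12.9 mm.

12.9 mm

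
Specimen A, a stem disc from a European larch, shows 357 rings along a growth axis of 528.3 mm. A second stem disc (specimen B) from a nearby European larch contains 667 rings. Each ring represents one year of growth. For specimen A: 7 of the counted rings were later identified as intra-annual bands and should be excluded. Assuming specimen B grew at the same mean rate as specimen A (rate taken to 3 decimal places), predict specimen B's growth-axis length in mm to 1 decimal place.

Specimen A: adjusted count: 357 − 7 = 350 rings.
A: Extension rate ≈ 528.3 / 350 = 1.509 mm/yr.
Length of B = 1.509 × 667 = 1006.5 mm.

1006.5 mm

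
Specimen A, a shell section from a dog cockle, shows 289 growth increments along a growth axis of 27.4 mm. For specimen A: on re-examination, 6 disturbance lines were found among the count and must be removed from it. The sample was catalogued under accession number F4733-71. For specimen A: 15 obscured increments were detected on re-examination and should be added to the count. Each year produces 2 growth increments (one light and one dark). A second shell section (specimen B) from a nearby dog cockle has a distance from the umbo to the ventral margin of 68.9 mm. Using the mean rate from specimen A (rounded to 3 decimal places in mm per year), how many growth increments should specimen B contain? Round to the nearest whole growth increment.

Specimen A: adjusted count: 289 − 6 + 15 = 298 growth increments.
Specimen A: dividing by 2 growth increments per year: 298 / 2 = 149 years.
A: Extension rate ≈ 27.4 / 149 = 0.184 mm/year.
For B, 68.9 / 0.184 = 374.46 years; at 2 growth increments per year that is 374.46 × 2 ≈ 749 growth increments.

749 growth increments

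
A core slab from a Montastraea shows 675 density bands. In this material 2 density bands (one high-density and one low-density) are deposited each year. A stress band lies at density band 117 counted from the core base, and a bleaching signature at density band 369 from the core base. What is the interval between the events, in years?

126 yr

369 − 117 = 252 density bands lie between the two events.
With 2 density bands per year, 252 / 2 = 126 years.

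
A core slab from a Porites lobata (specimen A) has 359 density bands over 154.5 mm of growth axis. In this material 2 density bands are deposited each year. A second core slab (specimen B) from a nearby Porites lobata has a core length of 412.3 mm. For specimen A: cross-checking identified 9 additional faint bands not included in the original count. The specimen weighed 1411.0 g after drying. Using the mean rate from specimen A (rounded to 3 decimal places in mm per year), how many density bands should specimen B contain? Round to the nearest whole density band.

Specimen A: after corrections the count is 359 + 9 = 368 density bands.
Specimen A: with 2 density bands per year, 368 / 2 = 184 years.
A: 154.5 mm over 184 years gives 154.5 / 184 ≈ 0.840 mm per year.
For B, 412.3 / 0.840 = 490.83 years; at 2 density bands per year that is 490.83 × 2 ≈ 982 density bands.

982 density bands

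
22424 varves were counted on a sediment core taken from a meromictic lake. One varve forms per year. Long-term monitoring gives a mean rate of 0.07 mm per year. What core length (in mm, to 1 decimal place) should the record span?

22424 years of growth are recorded.
Predicted length = 0.07 mm/year × 22424 years = 1569.7 mm.

1569.7 mm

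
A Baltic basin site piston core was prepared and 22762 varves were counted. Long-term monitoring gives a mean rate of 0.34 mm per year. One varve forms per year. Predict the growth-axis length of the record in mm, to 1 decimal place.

7739.1 mm

22762 years of growth are recorded.
Predicted length = 0.34 mm/year × 22762 years = 7739.1 mm.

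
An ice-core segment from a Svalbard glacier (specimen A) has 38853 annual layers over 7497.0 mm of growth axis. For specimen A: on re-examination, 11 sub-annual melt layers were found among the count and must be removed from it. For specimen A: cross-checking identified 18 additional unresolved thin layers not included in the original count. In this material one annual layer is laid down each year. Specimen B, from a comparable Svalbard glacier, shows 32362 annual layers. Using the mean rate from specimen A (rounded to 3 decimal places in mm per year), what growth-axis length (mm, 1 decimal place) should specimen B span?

Specimen A: after corrections the count is 38853 − 11 + 18 = 38860 annual layers.
A: 7497.0 mm over 38860 years gives 7497.0 / 38860 ≈ 0.193 mm/yr.
B's length ≈ 0.193 × 32362 = 6245.9 mm.

6245.9 mm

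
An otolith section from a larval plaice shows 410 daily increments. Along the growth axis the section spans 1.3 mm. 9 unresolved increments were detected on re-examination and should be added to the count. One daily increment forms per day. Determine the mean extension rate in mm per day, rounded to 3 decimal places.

After corrections the count is 410 + 9 = 419 daily increments.
Mean rate = 1.3 mm / 419 days ≈ 0.003 mm per day.

0.003 mm per day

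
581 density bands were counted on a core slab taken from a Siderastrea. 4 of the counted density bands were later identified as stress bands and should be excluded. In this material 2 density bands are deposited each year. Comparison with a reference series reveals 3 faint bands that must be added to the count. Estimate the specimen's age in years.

True density band count = 581 − 4 + 3 = 580.
580 density bands at 2 per year is 580 / 2 = 290 years.

290 years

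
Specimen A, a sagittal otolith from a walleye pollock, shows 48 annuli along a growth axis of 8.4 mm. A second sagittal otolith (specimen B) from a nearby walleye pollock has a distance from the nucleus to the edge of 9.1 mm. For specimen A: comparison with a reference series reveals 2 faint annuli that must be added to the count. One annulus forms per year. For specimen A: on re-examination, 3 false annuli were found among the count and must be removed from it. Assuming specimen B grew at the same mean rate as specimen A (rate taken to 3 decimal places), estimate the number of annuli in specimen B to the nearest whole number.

Specimen A: true annulus count = 48 − 3 + 2 = 47.
A: Mean rate = 8.4 mm / 47 years ≈ 0.179 mm per year.
For B, 9.1 / 0.179 = 50.84 years ≈ 51 annuli.

51 annuli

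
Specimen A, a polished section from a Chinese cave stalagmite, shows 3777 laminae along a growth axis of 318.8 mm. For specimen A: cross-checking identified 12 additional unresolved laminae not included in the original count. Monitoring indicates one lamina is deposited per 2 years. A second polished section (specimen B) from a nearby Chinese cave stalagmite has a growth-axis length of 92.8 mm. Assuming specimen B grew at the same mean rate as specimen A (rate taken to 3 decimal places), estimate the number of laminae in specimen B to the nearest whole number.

1105 laminae

Specimen A: true lamina count = 3777 + 12 = 3789.
Specimen A: at 2 years per lamina, 3789 × 2 = 7578 years.
A: 318.8 mm over 7578 years gives 318.8 / 7578 ≈ 0.042 mm/year.
B spans 92.8 / 0.042 = 2209.52 years; at 2 years per lamina that is 2209.52 / 2 ≈ 1105 laminae.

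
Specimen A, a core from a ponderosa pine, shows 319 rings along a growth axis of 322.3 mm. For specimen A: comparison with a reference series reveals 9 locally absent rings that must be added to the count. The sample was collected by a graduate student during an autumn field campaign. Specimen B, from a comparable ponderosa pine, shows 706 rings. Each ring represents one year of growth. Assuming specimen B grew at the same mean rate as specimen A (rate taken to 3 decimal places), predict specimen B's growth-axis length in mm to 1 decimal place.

694.0 mm

Specimen A: after corrections the count is 319 + 9 = 328 rings.
A: Mean rate = 322.3 mm / 328 years ≈ 0.983 mm/year.
For B, 0.983 mm/year × 706 years = 694.0 mm.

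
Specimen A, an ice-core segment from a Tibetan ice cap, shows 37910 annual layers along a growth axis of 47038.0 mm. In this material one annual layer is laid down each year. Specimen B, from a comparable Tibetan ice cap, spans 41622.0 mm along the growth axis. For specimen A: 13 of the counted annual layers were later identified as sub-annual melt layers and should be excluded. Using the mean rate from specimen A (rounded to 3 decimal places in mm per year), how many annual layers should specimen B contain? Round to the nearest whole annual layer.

Specimen A: correcting the raw count gives 37910 − 13 = 37897 true annual layers.
A: 47038.0 mm over 37897 years gives 47038.0 / 37897 ≈ 1.241 mm per year.
B spans 41622.0 / 1.241 = 33539.08 years ≈ 33539 annual layers.

33539 annual layers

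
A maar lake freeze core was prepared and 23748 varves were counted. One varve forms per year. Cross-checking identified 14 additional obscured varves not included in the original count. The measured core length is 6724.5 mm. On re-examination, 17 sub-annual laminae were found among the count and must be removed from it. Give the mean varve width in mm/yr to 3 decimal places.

Correcting the raw count gives 23748 − 17 + 14 = 23745 true varves.
Mean rate = 6724.5 mm / 23745 years ≈ 0.283 mm/yr.

0.283 mm/yr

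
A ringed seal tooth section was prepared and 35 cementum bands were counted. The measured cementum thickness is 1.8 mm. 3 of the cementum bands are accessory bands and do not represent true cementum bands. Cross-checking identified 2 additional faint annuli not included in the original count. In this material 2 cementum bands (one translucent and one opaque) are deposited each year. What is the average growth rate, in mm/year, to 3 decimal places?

0.106 mm/year

Adjusted count: 35 − 3 + 2 = 34 cementum bands.
With 2 cementum bands per year, 34 / 2 = 17 years.
Mean rate = 1.8 mm / 17 years ≈ 0.106 mm/year.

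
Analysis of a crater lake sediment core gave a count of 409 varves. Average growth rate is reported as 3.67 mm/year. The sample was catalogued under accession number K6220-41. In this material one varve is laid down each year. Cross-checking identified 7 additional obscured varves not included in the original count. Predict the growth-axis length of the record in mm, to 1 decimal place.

1526.7 mm

Adjusted count: 409 + 7 = 416 varves.
416 years at 3.67 mm/year gives 3.67 × 416 = 1526.7 mm.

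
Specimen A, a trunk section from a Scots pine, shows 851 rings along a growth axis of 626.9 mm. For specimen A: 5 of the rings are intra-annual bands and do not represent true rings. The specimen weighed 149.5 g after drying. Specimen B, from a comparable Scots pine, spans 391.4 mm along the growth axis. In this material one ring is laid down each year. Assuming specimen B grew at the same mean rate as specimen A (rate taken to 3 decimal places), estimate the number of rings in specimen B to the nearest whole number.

528 rings

Specimen A: adjusted count: 851 − 5 = 846 rings.
A: Extension rate ≈ 626.9 / 846 = 0.741 mm/year.
For B, 391.4 / 0.741 = 528.21 years ≈ 528 rings.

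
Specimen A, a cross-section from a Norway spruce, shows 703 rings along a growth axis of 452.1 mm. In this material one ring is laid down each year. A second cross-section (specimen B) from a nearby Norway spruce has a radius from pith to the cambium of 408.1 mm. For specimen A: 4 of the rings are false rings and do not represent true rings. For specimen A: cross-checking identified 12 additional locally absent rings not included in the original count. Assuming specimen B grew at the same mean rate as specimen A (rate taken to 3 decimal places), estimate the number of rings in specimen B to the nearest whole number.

642 rings

Specimen A: correcting the raw count gives 703 − 4 + 12 = 711 true rings.
A: 452.1 mm over 711 years gives 452.1 / 711 ≈ 0.636 mm/year.
For B, 408.1 / 0.636 = 641.67 years ≈ 642 rings.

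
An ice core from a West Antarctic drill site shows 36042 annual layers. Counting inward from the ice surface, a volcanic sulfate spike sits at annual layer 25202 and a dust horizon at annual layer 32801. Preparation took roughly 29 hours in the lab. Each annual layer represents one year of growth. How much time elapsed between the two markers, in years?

The two markers are separated by 32801 − 25202 = 7599 annual layers.
At one annual layer per year, 7599 years elapsed between them.

7599 years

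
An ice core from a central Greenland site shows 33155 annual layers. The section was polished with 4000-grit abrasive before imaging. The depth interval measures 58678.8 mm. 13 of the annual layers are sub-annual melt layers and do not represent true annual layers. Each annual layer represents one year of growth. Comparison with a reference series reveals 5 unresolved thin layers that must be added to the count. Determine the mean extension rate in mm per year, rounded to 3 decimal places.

After corrections the count is 33155 − 13 + 5 = 33147 annual layers.
Extension rate ≈ 58678.8 / 33147 = 1.770 mm per year.

1.770 mm per year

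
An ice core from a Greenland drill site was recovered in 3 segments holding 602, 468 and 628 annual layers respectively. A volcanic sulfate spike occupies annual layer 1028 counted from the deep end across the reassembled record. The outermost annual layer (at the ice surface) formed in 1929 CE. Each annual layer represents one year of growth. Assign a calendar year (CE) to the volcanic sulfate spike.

Total annual layers = 602 + 468 + 628 = 1698.
1698 − 1028 = 670 annual layers lie beyond the volcanic sulfate spike toward the ice surface.
Counting back 670 years from 1929 CE places the volcanic sulfate spike in 1929 − 670 = 1259 CE.

1259 CE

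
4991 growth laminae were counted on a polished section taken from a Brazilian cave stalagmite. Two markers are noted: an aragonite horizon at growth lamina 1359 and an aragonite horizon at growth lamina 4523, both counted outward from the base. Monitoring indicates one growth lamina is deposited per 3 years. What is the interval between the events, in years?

Separation: 4523 − 1359 = 3164 growth laminae.
At 3 years per growth lamina, 3164 × 3 = 9492 years.

9492 years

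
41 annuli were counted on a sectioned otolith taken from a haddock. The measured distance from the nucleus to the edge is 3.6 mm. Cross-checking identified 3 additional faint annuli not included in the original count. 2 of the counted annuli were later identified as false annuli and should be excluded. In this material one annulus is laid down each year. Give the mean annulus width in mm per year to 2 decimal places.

0.09 mm per year

After corrections the count is 41 − 2 + 3 = 42 annuli.
Mean rate = 3.6 mm / 42 years ≈ 0.09 mm per year.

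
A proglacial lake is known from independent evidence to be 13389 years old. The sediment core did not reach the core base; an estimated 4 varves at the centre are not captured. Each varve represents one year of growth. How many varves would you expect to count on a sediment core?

At one varve per year, 13389 years correspond to 13389 varves.
Less the 4 uncaptured varves: 13389 − 4 = 13385.

13385 varves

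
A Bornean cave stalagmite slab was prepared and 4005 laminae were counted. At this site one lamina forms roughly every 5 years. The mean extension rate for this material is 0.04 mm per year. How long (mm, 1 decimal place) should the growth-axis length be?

801.0 mm

At 5 years per lamina, 4005 × 5 = 20025 years.
20025 years at 0.04 mm/year gives 0.04 × 20025 = 801.0 mm.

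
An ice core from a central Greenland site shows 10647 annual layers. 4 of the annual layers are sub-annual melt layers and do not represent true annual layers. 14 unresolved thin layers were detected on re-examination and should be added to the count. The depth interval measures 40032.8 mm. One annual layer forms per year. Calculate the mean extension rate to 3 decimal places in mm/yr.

Correcting the raw count gives 10647 − 4 + 14 = 10657 true annual layers.
40032.8 mm over 10657 years gives 40032.8 / 10657 ≈ 3.756 mm/yr.

3.756 mm/yr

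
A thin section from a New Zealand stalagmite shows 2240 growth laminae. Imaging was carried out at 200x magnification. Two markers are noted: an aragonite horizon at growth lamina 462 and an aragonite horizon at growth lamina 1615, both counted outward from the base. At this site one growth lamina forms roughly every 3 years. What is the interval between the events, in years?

3459 yr

The two markers are separated by 1615 − 462 = 1153 growth laminae.
At 3 years per growth lamina, 1153 × 3 = 3459 years.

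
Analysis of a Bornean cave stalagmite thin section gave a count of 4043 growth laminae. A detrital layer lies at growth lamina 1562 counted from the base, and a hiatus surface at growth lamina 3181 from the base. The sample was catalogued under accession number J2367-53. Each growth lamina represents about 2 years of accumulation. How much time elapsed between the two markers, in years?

Separation: 3181 − 1562 = 1619 growth laminae.
At 2 years per growth lamina, 1619 × 2 = 3238 years.

3238 years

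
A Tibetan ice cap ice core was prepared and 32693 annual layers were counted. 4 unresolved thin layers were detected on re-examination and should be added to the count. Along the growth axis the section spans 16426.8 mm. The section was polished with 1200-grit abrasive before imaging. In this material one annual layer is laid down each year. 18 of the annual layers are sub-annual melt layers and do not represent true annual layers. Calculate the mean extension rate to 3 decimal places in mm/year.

Correcting the raw count gives 32693 − 18 + 4 = 32679 true annual layers.
Extension rate ≈ 16426.8 / 32679 = 0.503 mm/year.

0.503 mm/year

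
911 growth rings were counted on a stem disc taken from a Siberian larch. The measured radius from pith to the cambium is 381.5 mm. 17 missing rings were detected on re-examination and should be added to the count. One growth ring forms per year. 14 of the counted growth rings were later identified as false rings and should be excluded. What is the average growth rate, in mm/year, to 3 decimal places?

0.417 mm/year

Adjusted count: 911 − 14 + 17 = 914 growth rings.
381.5 mm over 914 years gives 381.5 / 914 ≈ 0.417 mm/year.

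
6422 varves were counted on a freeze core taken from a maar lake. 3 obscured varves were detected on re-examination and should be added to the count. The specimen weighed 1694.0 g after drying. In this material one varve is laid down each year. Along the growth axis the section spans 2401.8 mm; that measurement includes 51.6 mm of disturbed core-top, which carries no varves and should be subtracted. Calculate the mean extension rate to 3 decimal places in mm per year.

0.366 mm per year

Correcting the raw count gives 6422 + 3 = 6425 true varves.
Net length = 2401.8 − 51.6 = 2350.2 mm.
2350.2 mm over 6425 years gives 2350.2 / 6425 ≈ 0.366 mm per year.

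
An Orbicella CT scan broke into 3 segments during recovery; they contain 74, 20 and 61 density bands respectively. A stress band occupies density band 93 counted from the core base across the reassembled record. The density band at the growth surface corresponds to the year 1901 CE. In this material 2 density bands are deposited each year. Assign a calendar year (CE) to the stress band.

1870 CE

Total density bands = 74 + 20 + 61 = 155.
The stress band sits at density band 93 from the core base, so 155 − 93 = 62 density bands formed after it.
Dividing by 2 density bands per year: 62 / 2 = 31 years.
The density band at the growth surface is 1901 CE, so the stress band dates to 1901 − 31 = 1870 CE.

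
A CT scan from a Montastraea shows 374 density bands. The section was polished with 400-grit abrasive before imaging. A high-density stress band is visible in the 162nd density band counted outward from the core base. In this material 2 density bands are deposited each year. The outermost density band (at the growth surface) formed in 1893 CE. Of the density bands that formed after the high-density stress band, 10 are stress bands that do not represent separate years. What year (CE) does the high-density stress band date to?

374 − 162 = 212 density bands lie beyond the high-density stress band toward the growth surface.
Excluding 10 false density bands: 212 − 10 = 202.
202 density bands at 2 per year is 202 / 2 = 101 years.
1893 − 101 = 1792 CE.

1792 CE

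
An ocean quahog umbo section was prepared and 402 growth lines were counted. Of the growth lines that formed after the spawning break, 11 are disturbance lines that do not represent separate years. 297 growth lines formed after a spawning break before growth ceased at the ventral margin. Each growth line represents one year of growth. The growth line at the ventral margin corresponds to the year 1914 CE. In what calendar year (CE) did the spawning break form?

1628 CE

There are 297 growth lines younger than the spawning break.
Removing the 11 false growth lines leaves 297 − 11 = 286 true growth lines beyond the spawning break.
1914 − 286 = 1628 CE.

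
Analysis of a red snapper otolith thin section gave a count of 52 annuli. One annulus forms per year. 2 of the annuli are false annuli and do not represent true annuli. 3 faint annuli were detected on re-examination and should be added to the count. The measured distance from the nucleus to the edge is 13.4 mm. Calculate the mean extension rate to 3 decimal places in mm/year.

Correcting the raw count gives 52 − 2 + 3 = 53 true annuli.
Extension rate ≈ 13.4 / 53 = 0.253 mm/year.

0.253 mm/year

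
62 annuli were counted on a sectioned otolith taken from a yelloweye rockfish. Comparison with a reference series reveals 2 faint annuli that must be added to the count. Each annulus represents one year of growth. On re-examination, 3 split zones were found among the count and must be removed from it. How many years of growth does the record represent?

61 years

Adjusted count: 62 − 3 + 2 = 61 annuli.
With a one-to-one annulus periodicity this is 61 years.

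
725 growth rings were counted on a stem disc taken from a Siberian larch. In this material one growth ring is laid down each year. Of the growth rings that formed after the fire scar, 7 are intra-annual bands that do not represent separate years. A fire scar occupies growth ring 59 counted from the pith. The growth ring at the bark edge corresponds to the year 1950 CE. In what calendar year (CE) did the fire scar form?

1291 CE

The fire scar sits at growth ring 59 from the pith, so 725 − 59 = 666 growth rings formed after it.
Excluding 7 false growth rings: 666 − 7 = 659.
The growth ring at the bark edge is 1950 CE, so the fire scar dates to 1950 − 659 = 1291 CE.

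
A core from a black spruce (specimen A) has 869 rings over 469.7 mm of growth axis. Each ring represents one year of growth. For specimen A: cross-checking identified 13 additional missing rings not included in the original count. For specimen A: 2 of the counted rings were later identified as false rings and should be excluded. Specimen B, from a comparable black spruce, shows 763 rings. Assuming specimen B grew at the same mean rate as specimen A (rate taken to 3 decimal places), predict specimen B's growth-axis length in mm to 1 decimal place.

Specimen A: after corrections the count is 869 − 2 + 13 = 880 rings.
A: 469.7 mm over 880 years gives 469.7 / 880 ≈ 0.534 mm/yr.
Length of B = 0.534 × 763 = 407.4 mm.

407.4 mm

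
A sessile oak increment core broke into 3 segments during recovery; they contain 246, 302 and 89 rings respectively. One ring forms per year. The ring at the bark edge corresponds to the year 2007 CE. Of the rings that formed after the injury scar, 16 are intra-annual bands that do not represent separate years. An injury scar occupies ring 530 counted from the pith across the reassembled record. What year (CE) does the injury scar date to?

Total rings = 246 + 302 + 89 = 637.
The injury scar sits at ring 530 from the pith, so 637 − 530 = 107 rings formed after it.
Excluding 16 false rings: 107 − 16 = 91.
2007 − 91 = 1916 CE.

1916 CE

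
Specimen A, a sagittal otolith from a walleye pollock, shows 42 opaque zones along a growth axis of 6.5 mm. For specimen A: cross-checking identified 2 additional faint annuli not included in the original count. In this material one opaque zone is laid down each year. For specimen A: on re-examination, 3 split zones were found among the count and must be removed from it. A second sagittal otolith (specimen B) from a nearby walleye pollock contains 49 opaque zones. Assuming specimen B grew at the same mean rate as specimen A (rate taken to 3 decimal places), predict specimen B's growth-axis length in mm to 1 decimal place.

7.8 mm

Specimen A: adjusted count: 42 − 3 + 2 = 41 opaque zones.
A: Extension rate ≈ 6.5 / 41 = 0.159 mm/year.
For B, 0.159 mm/year × 49 years = 7.8 mm.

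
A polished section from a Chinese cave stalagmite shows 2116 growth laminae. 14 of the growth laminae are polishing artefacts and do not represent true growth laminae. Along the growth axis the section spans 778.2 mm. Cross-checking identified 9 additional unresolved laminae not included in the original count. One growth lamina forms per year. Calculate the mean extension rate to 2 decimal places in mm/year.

After corrections the count is 2116 − 14 + 9 = 2111 growth laminae.
Extension rate ≈ 778.2 / 2111 = 0.37 mm/year.

0.37 mm/year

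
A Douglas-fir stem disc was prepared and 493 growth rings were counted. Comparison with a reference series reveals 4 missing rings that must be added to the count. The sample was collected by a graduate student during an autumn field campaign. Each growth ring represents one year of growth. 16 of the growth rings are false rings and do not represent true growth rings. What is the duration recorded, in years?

481 yr

After corrections the count is 493 − 16 + 4 = 481 growth rings.
At one growth ring per year, that is 481 years.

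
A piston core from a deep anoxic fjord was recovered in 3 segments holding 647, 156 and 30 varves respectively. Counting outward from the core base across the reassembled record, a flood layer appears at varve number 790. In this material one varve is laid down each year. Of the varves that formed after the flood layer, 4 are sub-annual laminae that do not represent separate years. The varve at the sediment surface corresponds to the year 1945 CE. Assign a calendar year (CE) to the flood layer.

1906 CE

Total varves = 647 + 156 + 30 = 833.
Between varve 790 and the sediment surface there are 833 − 790 = 43 varves.
Excluding 4 false varves: 43 − 4 = 39.
The varve at the sediment surface is 1945 CE, so the flood layer dates to 1945 − 39 = 1906 CE.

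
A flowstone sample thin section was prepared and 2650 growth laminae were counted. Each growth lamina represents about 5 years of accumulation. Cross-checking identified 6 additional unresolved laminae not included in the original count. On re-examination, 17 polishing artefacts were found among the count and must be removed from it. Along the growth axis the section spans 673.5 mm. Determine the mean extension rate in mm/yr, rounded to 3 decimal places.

Adjusted count: 2650 − 17 + 6 = 2639 growth laminae.
2639 growth laminae at 5 years each span 2639 × 5 = 13195 years.
Extension rate ≈ 673.5 / 13195 = 0.051 mm/yr.

0.051 mm/yr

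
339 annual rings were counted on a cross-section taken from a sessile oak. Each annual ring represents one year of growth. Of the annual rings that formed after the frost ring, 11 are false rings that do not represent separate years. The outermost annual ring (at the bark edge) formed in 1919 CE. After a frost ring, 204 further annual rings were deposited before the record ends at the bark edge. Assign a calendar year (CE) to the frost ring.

1726 CE

204 annual rings post-date the frost ring.
Removing the 11 false annual rings leaves 204 − 11 = 193 true annual rings beyond the frost ring.
1919 − 193 = 1726 CE.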